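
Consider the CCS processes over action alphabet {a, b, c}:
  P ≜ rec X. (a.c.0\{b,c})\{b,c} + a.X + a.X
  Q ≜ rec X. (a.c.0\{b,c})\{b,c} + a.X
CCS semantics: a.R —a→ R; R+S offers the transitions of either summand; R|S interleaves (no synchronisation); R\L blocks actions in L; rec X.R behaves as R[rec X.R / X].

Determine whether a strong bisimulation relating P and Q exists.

bisimilar

LTS(P): 2 reachable states
  m0 = rec X. (a.c.0\{b,c})\{b,c} + a.X + a.X ⊢ ··a··> m0, ··a··> m1
  m1 = (c.0\{b,c})\{b,c} ⊢ (no moves)
LTS(Q): 2 reachable states
  n0 = rec X. (a.c.0\{b,c})\{b,c} + a.X ⊢ ··a··> n0, ··a··> n1
  n1 = (c.0\{b,c})\{b,c} ⊢ (no moves)
Bisimilarity quotient blocks:
  B0 = {m0, n0}
  B1 = {m1, n1}
m0 ∈ B0, n0 ∈ B0 → same block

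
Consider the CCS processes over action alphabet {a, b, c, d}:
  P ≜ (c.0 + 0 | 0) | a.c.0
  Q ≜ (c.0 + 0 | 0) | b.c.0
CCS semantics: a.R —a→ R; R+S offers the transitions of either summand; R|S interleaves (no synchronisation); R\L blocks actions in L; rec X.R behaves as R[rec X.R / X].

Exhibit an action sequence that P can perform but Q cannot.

a

P's transition system — 6 states:
  s0 = (c.0 + 0 | 0) | a.c.0 ⊢ —a→ s1, —c→ s2
  s1 = (c.0 + 0 | 0) | c.0 ⊢ —c→ s3, —c→ s4
  s2 = 0 | a.c.0 ⊢ —a→ s4
  s3 = (c.0 + 0 | 0) | 0 ⊢ —c→ s5
  s4 = 0 | c.0 ⊢ —c→ s5
  s5 = 0 | 0 ⊢ deadlocked
Q's transition system — 6 states:
  t0 = (c.0 + 0 | 0) | b.c.0 ⊢ —b→ t1, —c→ t2
  t1 = (c.0 + 0 | 0) | c.0 ⊢ —c→ t3, —c→ t4
  t2 = 0 | b.c.0 ⊢ —b→ t4
  t3 = (c.0 + 0 | 0) | 0 ⊢ —c→ t5
  t4 = 0 | c.0 ⊢ —c→ t5
  t5 = 0 | 0 ⊢ deadlocked
Executing a from P (initial set {s0}):
  [1] a ⇒ {s1}
  — P admits the full trace.
Executing a from Q (initial set {t0}):
  [1] a ⇒ ∅ (Q stuck)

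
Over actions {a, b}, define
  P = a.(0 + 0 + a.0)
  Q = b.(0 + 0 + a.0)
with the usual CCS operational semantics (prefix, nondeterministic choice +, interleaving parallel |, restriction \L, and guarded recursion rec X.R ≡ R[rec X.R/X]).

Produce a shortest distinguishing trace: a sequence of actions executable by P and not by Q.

a

LTS(P): 3 reachable states
  p0 = a.(0 + 0 + a.0) → ··a··> p1
  p1 = 0 + 0 + a.0 → ··a··> p2
  p2 = 0 → (no moves)
LTS(Q): 3 reachable states
  q0 = b.(0 + 0 + a.0) → ··b··> q1
  q1 = 0 + 0 + a.0 → ··a··> q2
  q2 = 0 → (no moves)
Executing a from P (initial set {p0}):
  [1] a ⇒ {p1}
  P completes σ.
Executing a from Q (initial set {q0}):
  [1] a ⇒ no successor for Q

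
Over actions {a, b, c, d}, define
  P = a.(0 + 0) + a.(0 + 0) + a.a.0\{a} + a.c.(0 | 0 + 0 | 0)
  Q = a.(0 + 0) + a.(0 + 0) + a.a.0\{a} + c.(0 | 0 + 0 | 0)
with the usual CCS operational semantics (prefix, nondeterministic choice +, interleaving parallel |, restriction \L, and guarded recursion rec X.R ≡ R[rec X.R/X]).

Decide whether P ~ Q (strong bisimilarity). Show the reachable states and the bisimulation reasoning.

not bisimilar

Reachable graph of P (6 states):
  s0 = a.(0 + 0) + a.(0 + 0) + a.a.0\{a} + a.c.(0 | 0 + 0 | 0) :: —a→ s1, —a→ s2, —a→ s3
  s1 = 0 + 0 :: ·
  s2 = a.0\{a} :: —a→ s4
  s3 = c.(0 | 0 + 0 | 0) :: —c→ s5
  s4 = 0\{a} :: ·
  s5 = 0 | 0 + 0 | 0 :: ·
Reachable graph of Q (5 states):
  t0 = a.(0 + 0) + a.(0 + 0) + a.a.0\{a} + c.(0 | 0 + 0 | 0) :: —a→ t1, —a→ t2, —c→ t3
  t1 = 0 + 0 :: ·
  t2 = a.0\{a} :: —a→ t4
  t3 = 0 | 0 + 0 | 0 :: ·
  t4 = 0\{a} :: ·
Bisimilarity quotient blocks:
  B0 = {s0}
  B1 = {s1, s4, s5, t1, t3, t4}
  B2 = {s3}
  B3 = {s2, t2}
  B4 = {t0}
s0 ∈ B0, t0 ∈ B4 → different blocks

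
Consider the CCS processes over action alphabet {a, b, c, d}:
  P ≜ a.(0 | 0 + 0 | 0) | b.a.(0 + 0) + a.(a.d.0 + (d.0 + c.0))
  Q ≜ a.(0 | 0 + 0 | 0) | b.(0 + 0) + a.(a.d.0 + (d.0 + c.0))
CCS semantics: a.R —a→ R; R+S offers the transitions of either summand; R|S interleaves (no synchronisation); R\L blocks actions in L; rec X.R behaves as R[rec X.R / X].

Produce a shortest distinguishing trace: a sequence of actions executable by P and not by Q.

P's transition system — 9 states:
  u0 = a.(0 | 0 + 0 | 0) | b.a.(0 + 0) + a.(a.d.0 + (d.0 + c.0)) :: —a→ u1, —a→ u2, —b→ u3
  u1 = (0 | 0 + 0 | 0) | b.a.(0 + 0) :: —b→ u4
  u2 = a.d.0 + (d.0 + c.0) :: —a→ u5, —c→ u6, —d→ u6
  u3 = a.(0 | 0 + 0 | 0) | a.(0 + 0) :: —a→ u4, —a→ u7
  u4 = (0 | 0 + 0 | 0) | a.(0 + 0) :: —a→ u8
  u5 = d.0 :: —d→ u6
  u6 = 0 :: deadlocked
  u7 = a.(0 | 0 + 0 | 0) | (0 + 0) :: —a→ u8
  u8 = (0 | 0 + 0 | 0) | (0 + 0) :: deadlocked
Q's transition system — 7 states:
  v0 = a.(0 | 0 + 0 | 0) | b.(0 + 0) + a.(a.d.0 + (d.0 + c.0)) :: —a→ v1, —a→ v2, —b→ v3
  v1 = (0 | 0 + 0 | 0) | b.(0 + 0) :: —b→ v4
  v2 = a.d.0 + (d.0 + c.0) :: —a→ v5, —c→ v6, —d→ v6
  v3 = a.(0 | 0 + 0 | 0) | (0 + 0) :: —a→ v4
  v4 = (0 | 0 + 0 | 0) | (0 + 0) :: deadlocked
  v5 = d.0 :: —d→ v6
  v6 = 0 :: deadlocked
Executing aba from P (initial set {u0}):
  after a @ step 1: {u1, u2}
  after b @ step 2: {u4}
  after a @ step 3: {u8}
  P completes σ.
Executing aba from Q (initial set {v0}):
  after a @ step 1: {v1, v2}
  after b @ step 2: {v4}
  after a @ step 3: ∅ (Q stuck)

aba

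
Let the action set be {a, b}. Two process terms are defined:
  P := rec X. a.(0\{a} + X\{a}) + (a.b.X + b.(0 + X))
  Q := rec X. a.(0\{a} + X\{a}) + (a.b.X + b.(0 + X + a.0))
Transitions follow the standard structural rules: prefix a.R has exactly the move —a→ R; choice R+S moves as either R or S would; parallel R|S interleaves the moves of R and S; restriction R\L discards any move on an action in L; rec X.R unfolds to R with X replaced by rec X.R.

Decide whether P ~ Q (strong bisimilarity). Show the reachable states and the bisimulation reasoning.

Reachable graph of P (5 states):
  s0 = rec X. a.(0\{a} + X\{a}) + (a.b.X + b.(0 + X)) ⊢ -a-> s1, -a-> s2, -b-> s3
  s1 = 0\{a} + (rec X. a.(0\{a} + X\{a}) + (a.b.X + b.(0 + X)))\{a} ⊢ -b-> s4
  s2 = b.(rec X. a.(0\{a} + X\{a}) + (a.b.X + b.(0 + X))) ⊢ -b-> s0
  s3 = 0 + (rec X. a.(0\{a} + X\{a}) + (a.b.X + b.(0 + X))) ⊢ -a-> s1, -a-> s2, -b-> s3
  s4 = (0 + (rec X. a.(0\{a} + X\{a}) + (a.b.X + b.(0 + X))))\{a} ⊢ -b-> s4
Reachable graph of Q (6 states):
  t0 = rec X. a.(0\{a} + X\{a}) + (a.b.X + b.(0 + X + a.0)) ⊢ -a-> t1, -a-> t2, -b-> t3
  t1 = 0\{a} + (rec X. a.(0\{a} + X\{a}) + (a.b.X + b.(0 + X + a.0)))\{a} ⊢ -b-> t4
  t2 = b.(rec X. a.(0\{a} + X\{a}) + (a.b.X + b.(0 + X + a.0))) ⊢ -b-> t0
  t3 = 0 + (rec X. a.(0\{a} + X\{a}) + (a.b.X + b.(0 + X + a.0))) + a.0 ⊢ -a-> t1, -a-> t2, -a-> t5, -b-> t3
  t4 = (0 + (rec X. a.(0\{a} + X\{a}) + (a.b.X + b.(0 + X + a.0))) + a.0)\{a} ⊢ -b-> t4
  t5 = 0 ⊢ ·
Partition-refinement fixed point:
  B0 = {s0, s3}
  B1 = {s1, s4, t1, t4}
  B2 = {s2}
  B3 = {t0}
  B4 = {t2}
  B5 = {t3}
  B6 = {t5}
s0 ∈ B0, t0 ∈ B3 → different blocks

NO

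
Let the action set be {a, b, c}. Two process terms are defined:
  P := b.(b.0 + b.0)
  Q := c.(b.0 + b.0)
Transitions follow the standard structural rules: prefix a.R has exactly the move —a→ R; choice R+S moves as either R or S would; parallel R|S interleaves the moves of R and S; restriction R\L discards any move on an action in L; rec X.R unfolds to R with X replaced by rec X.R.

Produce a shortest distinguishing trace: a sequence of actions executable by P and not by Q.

P's transition system — 3 states:
  p0 = b.(b.0 + b.0) :: =b=> p1
  p1 = b.0 + b.0 :: =b=> p2
  p2 = 0 :: ·
Q's transition system — 3 states:
  q0 = c.(b.0 + b.0) :: =c=> q1
  q1 = b.0 + b.0 :: =b=> q2
  q2 = 0 :: ·
Run σ = ⟨b⟩ on P: start {p0}
  [1] b ⇒ {p1}
  P completes σ.
Run σ = ⟨b⟩ on Q: start {q0}
  [1] b ⇒ ∅  — Q cannot continue

b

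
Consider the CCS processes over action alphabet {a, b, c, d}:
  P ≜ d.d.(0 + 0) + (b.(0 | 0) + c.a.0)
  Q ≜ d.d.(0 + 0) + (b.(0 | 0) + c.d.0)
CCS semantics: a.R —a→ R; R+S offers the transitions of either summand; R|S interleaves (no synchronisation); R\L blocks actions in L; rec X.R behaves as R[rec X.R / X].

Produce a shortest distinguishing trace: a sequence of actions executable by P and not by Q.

P's transition system — 6 states:
  s0 = d.d.(0 + 0) + (b.(0 | 0) + c.a.0) :: =b=> s1, =c=> s2, =d=> s3
  s1 = 0 | 0 :: (no moves)
  s2 = a.0 :: =a=> s4
  s3 = d.(0 + 0) :: =d=> s5
  s4 = 0 :: (no moves)
  s5 = 0 + 0 :: (no moves)
Q's transition system — 6 states:
  t0 = d.d.(0 + 0) + (b.(0 | 0) + c.d.0) :: =b=> t1, =c=> t2, =d=> t3
  t1 = 0 | 0 :: (no moves)
  t2 = d.0 :: =d=> t4
  t3 = d.(0 + 0) :: =d=> t5
  t4 = 0 :: (no moves)
  t5 = 0 + 0 :: (no moves)
Run σ = ⟨ca⟩ on P: start {s0}
  after c @ step 1: {s2}
  after a @ step 2: {s4}
  ✓ P
Run σ = ⟨ca⟩ on Q: start {t0}
  after c @ step 1: {t2}
  after a @ step 2: no successor for Q

ca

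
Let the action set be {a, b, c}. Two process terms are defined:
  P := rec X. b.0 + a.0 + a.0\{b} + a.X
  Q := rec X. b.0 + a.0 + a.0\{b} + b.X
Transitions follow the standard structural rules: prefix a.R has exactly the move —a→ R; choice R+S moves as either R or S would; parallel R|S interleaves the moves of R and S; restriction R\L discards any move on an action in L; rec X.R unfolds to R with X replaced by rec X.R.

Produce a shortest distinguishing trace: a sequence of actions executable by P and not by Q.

P's transition system — 3 states:
  m0 = rec X. b.0 + a.0 + a.0\{b} + a.X ⊢ —a→ m0, —a→ m1, —a→ m2, —b→ m1
  m1 = 0 ⊢ stopped
  m2 = 0\{b} ⊢ stopped
Q's transition system — 3 states:
  n0 = rec X. b.0 + a.0 + a.0\{b} + b.X ⊢ —a→ n1, —a→ n2, —b→ n0, —b→ n1
  n1 = 0 ⊢ stopped
  n2 = 0\{b} ⊢ stopped
Trace ⟨aa⟩ through P, begin at {m0}:
  [1] a ⇒ {m0, m1, m2}
  [2] a ⇒ {m0, m1, m2}
  P completes σ.
Trace ⟨aa⟩ through Q, begin at {n0}:
  [1] a ⇒ {n1, n2}
  [2] a ⇒ no successor for Q

aa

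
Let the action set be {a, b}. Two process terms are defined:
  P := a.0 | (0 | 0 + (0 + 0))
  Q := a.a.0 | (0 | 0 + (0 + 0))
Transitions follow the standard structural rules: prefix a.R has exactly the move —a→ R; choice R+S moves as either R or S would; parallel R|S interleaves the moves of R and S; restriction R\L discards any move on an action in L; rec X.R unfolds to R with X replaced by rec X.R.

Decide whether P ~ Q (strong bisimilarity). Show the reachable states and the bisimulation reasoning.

P ≁ Q

LTS(P): 2 reachable states
  s0 = a.0 | (0 | 0 + (0 + 0)) :: =a=> s1
  s1 = 0 | (0 | 0 + (0 + 0)) :: ∅
LTS(Q): 3 reachable states
  t0 = a.a.0 | (0 | 0 + (0 + 0)) :: =a=> t1
  t1 = a.0 | (0 | 0 + (0 + 0)) :: =a=> t2
  t2 = 0 | (0 | 0 + (0 + 0)) :: ∅
Coarsest stable partition (strong bisimilarity classes):
  B0 = {s0, t1}
  B1 = {s1, t2}
  B2 = {t0}
s0 ∈ B0, t0 ∈ B2 → different blocks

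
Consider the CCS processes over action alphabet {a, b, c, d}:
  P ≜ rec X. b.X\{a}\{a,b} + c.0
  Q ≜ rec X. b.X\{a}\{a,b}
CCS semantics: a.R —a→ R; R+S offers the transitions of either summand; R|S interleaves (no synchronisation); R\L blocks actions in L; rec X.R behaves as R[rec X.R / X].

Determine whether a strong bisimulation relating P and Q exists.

LTS(P): 4 reachable states
  s0 = rec X. b.X\{a}\{a,b} + c.0 → —b→ s1, —c→ s2
  s1 = (rec X. b.X\{a}\{a,b} + c.0)\{a}\{a,b} → —c→ s3
  s2 = 0 → stopped
  s3 = 0\{a}\{a,b} → stopped
LTS(Q): 2 reachable states
  t0 = rec X. b.X\{a}\{a,b} → —b→ t1
  t1 = (rec X. b.X\{a}\{a,b})\{a}\{a,b} → stopped
Coarsest stable partition (strong bisimilarity classes):
  B0 = {s0}
  B1 = {s1}
  B2 = {s2, s3, t1}
  B3 = {t0}
s0 ∈ B0, t0 ∈ B3 → different blocks

NO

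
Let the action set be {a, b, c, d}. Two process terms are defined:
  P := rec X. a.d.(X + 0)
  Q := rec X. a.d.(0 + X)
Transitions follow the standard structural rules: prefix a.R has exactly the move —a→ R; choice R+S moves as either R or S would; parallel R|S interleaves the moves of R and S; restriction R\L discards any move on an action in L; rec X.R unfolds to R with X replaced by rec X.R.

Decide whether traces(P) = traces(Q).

Reachable graph of P (3 states):
  p0 = rec X. a.d.(X + 0) has moves ··a··> p1
  p1 = d.((rec X. a.d.(X + 0)) + 0) has moves ··d··> p2
  p2 = (rec X. a.d.(X + 0)) + 0 has moves ··a··> p1
Reachable graph of Q (3 states):
  q0 = rec X. a.d.(0 + X) has moves ··a··> q1
  q1 = d.(0 + (rec X. a.d.(0 + X))) has moves ··d··> q2
  q2 = 0 + (rec X. a.d.(0 + X)) has moves ··a··> q1
Coarsest stable partition (strong bisimilarity classes):
  B0 = {p0, p2, q0, q2}
  B1 = {p1, q1}
p0 ∈ B0, q0 ∈ B0 → same block
Bisimilar ⇒ trace-equivalent.

YES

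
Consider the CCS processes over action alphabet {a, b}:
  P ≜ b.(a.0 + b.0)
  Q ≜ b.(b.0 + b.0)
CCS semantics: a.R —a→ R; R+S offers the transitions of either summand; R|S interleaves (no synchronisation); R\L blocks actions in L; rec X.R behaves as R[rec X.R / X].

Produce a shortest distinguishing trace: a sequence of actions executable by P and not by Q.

ba

LTS(P): 3 reachable states
  s0 = b.(a.0 + b.0) :: —b→ s1
  s1 = a.0 + b.0 :: —a→ s2, —b→ s2
  s2 = 0 :: stopped
LTS(Q): 3 reachable states
  t0 = b.(b.0 + b.0) :: —b→ t1
  t1 = b.0 + b.0 :: —b→ t2
  t2 = 0 :: stopped
Run σ = ⟨ba⟩ on P: start {s0}
  step 1 (b): {s1}
  step 2 (a): {s2}
  — P admits the full trace.
Run σ = ⟨ba⟩ on Q: start {t0}
  step 1 (b): {t1}
  step 2 (a): no successor for Q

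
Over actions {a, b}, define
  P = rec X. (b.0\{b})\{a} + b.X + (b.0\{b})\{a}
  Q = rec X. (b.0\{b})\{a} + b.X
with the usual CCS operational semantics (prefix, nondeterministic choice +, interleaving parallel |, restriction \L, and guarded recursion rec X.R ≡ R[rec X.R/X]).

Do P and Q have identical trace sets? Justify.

YES

P's transition system — 2 states:
  p0 = rec X. (b.0\{b})\{a} + b.X + (b.0\{b})\{a} :: --b--▸ p0, --b--▸ p1
  p1 = 0\{b}\{a} :: ·
Q's transition system — 2 states:
  q0 = rec X. (b.0\{b})\{a} + b.X :: --b--▸ q0, --b--▸ q1
  q1 = 0\{b}\{a} :: ·
Coarsest stable partition (strong bisimilarity classes):
  B0 = {p0, q0}
  B1 = {p1, q1}
p0 ∈ B0, q0 ∈ B0 → same block
Bisimilar ⇒ trace-equivalent.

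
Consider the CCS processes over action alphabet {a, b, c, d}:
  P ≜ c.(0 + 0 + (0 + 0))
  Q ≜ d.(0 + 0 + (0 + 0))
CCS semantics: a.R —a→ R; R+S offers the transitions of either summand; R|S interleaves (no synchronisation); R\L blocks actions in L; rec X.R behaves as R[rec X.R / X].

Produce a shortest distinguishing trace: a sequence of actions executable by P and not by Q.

Reachable graph of P (2 states):
  p0 = c.(0 + 0 + (0 + 0)) :: -c-> p1
  p1 = 0 + 0 + (0 + 0) :: ·
Reachable graph of Q (2 states):
  q0 = d.(0 + 0 + (0 + 0)) :: -d-> q1
  q1 = 0 + 0 + (0 + 0) :: ·
Trace ⟨c⟩ through P, begin at {p0}:
  [1] c ⇒ {p1}
  P completes σ.
Trace ⟨c⟩ through Q, begin at {q0}:
  [1] c ⇒ no successor for Q

c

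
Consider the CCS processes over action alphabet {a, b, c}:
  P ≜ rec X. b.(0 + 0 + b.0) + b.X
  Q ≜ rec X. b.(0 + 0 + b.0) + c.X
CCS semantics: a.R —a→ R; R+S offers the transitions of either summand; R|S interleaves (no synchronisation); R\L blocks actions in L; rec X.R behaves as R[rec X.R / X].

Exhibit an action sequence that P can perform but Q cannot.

P's transition system — 3 states:
  p0 = rec X. b.(0 + 0 + b.0) + b.X has moves =b=> p0, =b=> p1
  p1 = 0 + 0 + b.0 has moves =b=> p2
  p2 = 0 has moves ∅
Q's transition system — 3 states:
  q0 = rec X. b.(0 + 0 + b.0) + c.X has moves =b=> q1, =c=> q0
  q1 = 0 + 0 + b.0 has moves =b=> q2
  q2 = 0 has moves ∅
Run σ = ⟨bbb⟩ on P: start {p0}
  after b @ step 1: {p0, p1}
  after b @ step 2: {p0, p1, p2}
  after b @ step 3: {p0, p1, p2}
  P completes σ.
Run σ = ⟨bbb⟩ on Q: start {q0}
  after b @ step 1: {q1}
  after b @ step 2: {q2}
  after b @ step 3: ∅ (Q stuck)

bbb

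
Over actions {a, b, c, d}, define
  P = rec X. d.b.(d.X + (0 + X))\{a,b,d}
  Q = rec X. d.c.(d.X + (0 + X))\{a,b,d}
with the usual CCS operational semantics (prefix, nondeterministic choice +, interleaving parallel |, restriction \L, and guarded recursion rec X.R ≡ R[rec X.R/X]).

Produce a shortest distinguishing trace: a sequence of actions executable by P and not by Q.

db

Reachable graph of P (3 states):
  m0 = rec X. d.b.(d.X + (0 + X))\{a,b,d} has moves ··d··> m1
  m1 = b.(d.(rec X. d.b.(d.X + (0 + X))\{a,b,d}) + (0 + (rec X. d.b.(d.X + (0 + X))\{a,b,d})))\{a,b,d} has moves ··b··> m2
  m2 = (d.(rec X. d.b.(d.X + (0 + X))\{a,b,d}) + (0 + (rec X. d.b.(d.X + (0 + X))\{a,b,d})))\{a,b,d} has moves ∅
Reachable graph of Q (3 states):
  n0 = rec X. d.c.(d.X + (0 + X))\{a,b,d} has moves ··d··> n1
  n1 = c.(d.(rec X. d.c.(d.X + (0 + X))\{a,b,d}) + (0 + (rec X. d.c.(d.X + (0 + X))\{a,b,d})))\{a,b,d} has moves ··c··> n2
  n2 = (d.(rec X. d.c.(d.X + (0 + X))\{a,b,d}) + (0 + (rec X. d.c.(d.X + (0 + X))\{a,b,d})))\{a,b,d} has moves ∅
Trace ⟨db⟩ through P, begin at {m0}:
  step 1 (d): {m1}
  step 2 (b): {m2}
  — P admits the full trace.
Trace ⟨db⟩ through Q, begin at {n0}:
  step 1 (d): {n1}
  step 2 (b): no successor for Q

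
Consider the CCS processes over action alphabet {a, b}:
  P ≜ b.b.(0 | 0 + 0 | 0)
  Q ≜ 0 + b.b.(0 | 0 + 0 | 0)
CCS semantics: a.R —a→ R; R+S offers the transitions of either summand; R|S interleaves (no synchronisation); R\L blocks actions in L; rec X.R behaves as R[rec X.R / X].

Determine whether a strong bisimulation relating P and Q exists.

bisimilar

LTS(P): 3 reachable states
  p0 = b.b.(0 | 0 + 0 | 0) has moves ··b··> p1
  p1 = b.(0 | 0 + 0 | 0) has moves ··b··> p2
  p2 = 0 | 0 + 0 | 0 has moves ∅
LTS(Q): 3 reachable states
  q0 = 0 + b.b.(0 | 0 + 0 | 0) has moves ··b··> q1
  q1 = b.(0 | 0 + 0 | 0) has moves ··b··> q2
  q2 = 0 | 0 + 0 | 0 has moves ∅
Partition-refinement fixed point:
  B0 = {p0, q0}
  B1 = {p1, q1}
  B2 = {p2, q2}
p0 ∈ B0, q0 ∈ B0 → same block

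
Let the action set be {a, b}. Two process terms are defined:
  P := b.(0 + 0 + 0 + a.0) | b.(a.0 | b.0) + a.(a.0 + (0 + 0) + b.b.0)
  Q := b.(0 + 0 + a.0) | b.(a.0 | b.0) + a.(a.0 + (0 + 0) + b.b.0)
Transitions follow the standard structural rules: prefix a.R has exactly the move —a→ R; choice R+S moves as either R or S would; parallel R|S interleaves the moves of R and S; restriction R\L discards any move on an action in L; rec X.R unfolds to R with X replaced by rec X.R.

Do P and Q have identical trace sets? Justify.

trace-equivalent

Reachable graph of P (18 states):
  s0 = b.(0 + 0 + 0 + a.0) | b.(a.0 | b.0) + a.(a.0 + (0 + 0) + b.b.0) → =a=> s1, =b=> s2, =b=> s3
  s1 = a.0 + (0 + 0) + b.b.0 → =a=> s4, =b=> s5
  s2 = (0 + 0 + 0 + a.0) | b.(a.0 | b.0) → =a=> s6, =b=> s7
  s3 = b.(0 + 0 + 0 + a.0) | (a.0 | b.0) → =a=> s8, =b=> s7, =b=> s9
  s4 = 0 → ∅
  s5 = b.0 → =b=> s4
  s6 = 0 | b.(a.0 | b.0) → =b=> s10
  s7 = (0 + 0 + 0 + a.0) | (a.0 | b.0) → =a=> s10, =a=> s11, =b=> s12
  s8 = b.(0 + 0 + 0 + a.0) | (0 | b.0) → =b=> s11, =b=> s13
  s9 = b.(0 + 0 + 0 + a.0) | (a.0 | 0) → =a=> s13, =b=> s12
  s10 = 0 | (a.0 | b.0) → =a=> s14, =b=> s15
  s11 = (0 + 0 + 0 + a.0) | (0 | b.0) → =a=> s14, =b=> s16
  s12 = (0 + 0 + 0 + a.0) | (a.0 | 0) → =a=> s15, =a=> s16
  s13 = b.(0 + 0 + 0 + a.0) | (0 | 0) → =b=> s16
  s14 = 0 | (0 | b.0) → =b=> s17
  s15 = 0 | (a.0 | 0) → =a=> s17
  s16 = (0 + 0 + 0 + a.0) | (0 | 0) → =a=> s17
  s17 = 0 | (0 | 0) → ∅
Reachable graph of Q (18 states):
  t0 = b.(0 + 0 + a.0) | b.(a.0 | b.0) + a.(a.0 + (0 + 0) + b.b.0) → =a=> t1, =b=> t2, =b=> t3
  t1 = a.0 + (0 + 0) + b.b.0 → =a=> t4, =b=> t5
  t2 = (0 + 0 + a.0) | b.(a.0 | b.0) → =a=> t6, =b=> t7
  t3 = b.(0 + 0 + a.0) | (a.0 | b.0) → =a=> t8, =b=> t7, =b=> t9
  t4 = 0 → ∅
  t5 = b.0 → =b=> t4
  t6 = 0 | b.(a.0 | b.0) → =b=> t10
  t7 = (0 + 0 + a.0) | (a.0 | b.0) → =a=> t10, =a=> t11, =b=> t12
  t8 = b.(0 + 0 + a.0) | (0 | b.0) → =b=> t11, =b=> t13
  t9 = b.(0 + 0 + a.0) | (a.0 | 0) → =a=> t13, =b=> t12
  t10 = 0 | (a.0 | b.0) → =a=> t14, =b=> t15
  t11 = (0 + 0 + a.0) | (0 | b.0) → =a=> t14, =b=> t16
  t12 = (0 + 0 + a.0) | (a.0 | 0) → =a=> t15, =a=> t16
  t13 = b.(0 + 0 + a.0) | (0 | 0) → =b=> t16
  t14 = 0 | (0 | b.0) → =b=> t17
  t15 = 0 | (a.0 | 0) → =a=> t17
  t16 = (0 + 0 + a.0) | (0 | 0) → =a=> t17
  t17 = 0 | (0 | 0) → ∅
Coarsest stable partition (strong bisimilarity classes):
  B0 = {s0, t0}
  B1 = {s2, t2}
  B2 = {s6, t6}
  B3 = {s10, s11, t10, t11}
  B4 = {s14, s5, t14, t5}
  B5 = {s17, s4, t17, t4}
  B6 = {s15, s16, t15, t16}
  B7 = {s7, t7}
  B8 = {s12, t12}
  B9 = {s1, t1}
  B10 = {s3, t3}
  B11 = {s8, t8}
  B12 = {s13, t13}
  B13 = {s9, t9}
s0 ∈ B0, t0 ∈ B0 → same block
Bisimilar ⇒ trace-equivalent.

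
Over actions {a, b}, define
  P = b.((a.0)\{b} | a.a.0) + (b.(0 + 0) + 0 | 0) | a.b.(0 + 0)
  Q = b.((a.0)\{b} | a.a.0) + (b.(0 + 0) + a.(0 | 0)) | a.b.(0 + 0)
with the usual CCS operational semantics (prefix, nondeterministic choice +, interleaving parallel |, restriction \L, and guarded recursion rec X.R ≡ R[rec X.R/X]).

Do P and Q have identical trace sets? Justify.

traces(P) ≠ traces(Q) — witness ⟨aa⟩

LTS(P): 12 reachable states
  s0 = b.((a.0)\{b} | a.a.0) + (b.(0 + 0) + 0 | 0) | a.b.(0 + 0) | ··a··> s1, ··b··> s2, ··b··> s3
  s1 = (b.(0 + 0) + 0 | 0) | b.(0 + 0) | ··b··> s4, ··b··> s5
  s2 = (0 + 0) | a.b.(0 + 0) | ··a··> s4
  s3 = (a.0)\{b} | a.a.0 | ··a··> s6, ··a··> s7
  s4 = (0 + 0) | b.(0 + 0) | ··b··> s8
  s5 = (b.(0 + 0) + 0 | 0) | (0 + 0) | ··b··> s8
  s6 = (a.0)\{b} | a.0 | ··a··> s10, ··a··> s9
  s7 = 0\{b} | a.a.0 | ··a··> s10
  s8 = (0 + 0) | (0 + 0) | (no moves)
  s9 = (a.0)\{b} | 0 | ··a··> s11
  s10 = 0\{b} | a.0 | ··a··> s11
  s11 = 0\{b} | 0 | (no moves)
LTS(Q): 15 reachable states
  t0 = b.((a.0)\{b} | a.a.0) + (b.(0 + 0) + a.(0 | 0)) | a.b.(0 + 0) | ··a··> t1, ··a··> t2, ··b··> t3, ··b··> t4
  t1 = (b.(0 + 0) + a.(0 | 0)) | b.(0 + 0) | ··a··> t5, ··b··> t6, ··b··> t7
  t2 = 0 | 0 | a.b.(0 + 0) | ··a··> t5
  t3 = (0 + 0) | a.b.(0 + 0) | ··a··> t6
  t4 = (a.0)\{b} | a.a.0 | ··a··> t8, ··a··> t9
  t5 = 0 | 0 | b.(0 + 0) | ··b··> t10
  t6 = (0 + 0) | b.(0 + 0) | ··b··> t11
  t7 = (b.(0 + 0) + a.(0 | 0)) | (0 + 0) | ··a··> t10, ··b··> t11
  t8 = (a.0)\{b} | a.0 | ··a··> t12, ··a··> t13
  t9 = 0\{b} | a.a.0 | ··a··> t13
  t10 = 0 | 0 | (0 + 0) | (no moves)
  t11 = (0 + 0) | (0 + 0) | (no moves)
  t12 = (a.0)\{b} | 0 | ··a··> t14
  t13 = 0\{b} | a.0 | ··a··> t14
  t14 = 0\{b} | 0 | (no moves)
Executing aa from Q (initial set {t0}):
  step 1 (a): {t1, t2}
  step 2 (a): {t5}
  Q completes σ.
Executing aa from P (initial set {s0}):
  step 1 (a): {s1}
  step 2 (a): no successor for P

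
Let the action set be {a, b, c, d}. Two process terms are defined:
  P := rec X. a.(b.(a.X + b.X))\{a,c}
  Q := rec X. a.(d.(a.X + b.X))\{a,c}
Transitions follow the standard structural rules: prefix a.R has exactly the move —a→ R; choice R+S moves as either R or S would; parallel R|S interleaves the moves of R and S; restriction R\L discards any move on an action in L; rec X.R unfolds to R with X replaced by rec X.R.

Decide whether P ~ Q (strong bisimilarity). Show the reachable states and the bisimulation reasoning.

P's transition system — 4 states:
  p0 = rec X. a.(b.(a.X + b.X))\{a,c} ⊢ ··a··> p1
  p1 = (b.(a.(rec X. a.(b.(a.X + b.X))\{a,c}) + b.(rec X. a.(b.(a.X + b.X))\{a,c})))\{a,c} ⊢ ··b··> p2
  p2 = (a.(rec X. a.(b.(a.X + b.X))\{a,c}) + b.(rec X. a.(b.(a.X + b.X))\{a,c}))\{a,c} ⊢ ··b··> p3
  p3 = (rec X. a.(b.(a.X + b.X))\{a,c})\{a,c} ⊢ stopped
Q's transition system — 4 states:
  q0 = rec X. a.(d.(a.X + b.X))\{a,c} ⊢ ··a··> q1
  q1 = (d.(a.(rec X. a.(d.(a.X + b.X))\{a,c}) + b.(rec X. a.(d.(a.X + b.X))\{a,c})))\{a,c} ⊢ ··d··> q2
  q2 = (a.(rec X. a.(d.(a.X + b.X))\{a,c}) + b.(rec X. a.(d.(a.X + b.X))\{a,c}))\{a,c} ⊢ ··b··> q3
  q3 = (rec X. a.(d.(a.X + b.X))\{a,c})\{a,c} ⊢ stopped
Coarsest stable partition (strong bisimilarity classes):
  B0 = {p0}
  B1 = {p1}
  B2 = {p2, q2}
  B3 = {p3, q3}
  B4 = {q0}
  B5 = {q1}
p0 ∈ B0, q0 ∈ B4 → different blocks

not bisimilar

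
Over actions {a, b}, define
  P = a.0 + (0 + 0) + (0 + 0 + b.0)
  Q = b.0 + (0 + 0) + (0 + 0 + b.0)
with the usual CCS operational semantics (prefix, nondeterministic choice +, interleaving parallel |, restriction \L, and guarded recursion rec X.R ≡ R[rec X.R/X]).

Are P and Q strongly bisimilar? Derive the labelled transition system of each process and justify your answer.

P ≁ Q

Reachable graph of P (2 states):
  p0 = a.0 + (0 + 0) + (0 + 0 + b.0) has moves —a→ p1, —b→ p1
  p1 = 0 has moves (no moves)
Reachable graph of Q (2 states):
  q0 = b.0 + (0 + 0) + (0 + 0 + b.0) has moves —b→ q1
  q1 = 0 has moves (no moves)
Coarsest stable partition (strong bisimilarity classes):
  B0 = {p0}
  B1 = {p1, q1}
  B2 = {q0}
p0 ∈ B0, q0 ∈ B2 → different blocks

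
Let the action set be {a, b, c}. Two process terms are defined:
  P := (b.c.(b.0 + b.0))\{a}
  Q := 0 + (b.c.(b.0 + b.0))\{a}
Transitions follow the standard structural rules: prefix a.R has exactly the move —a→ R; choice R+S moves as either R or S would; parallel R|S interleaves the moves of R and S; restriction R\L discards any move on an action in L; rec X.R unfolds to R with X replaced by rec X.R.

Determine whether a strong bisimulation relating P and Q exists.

P ~ Q

LTS(P): 4 reachable states
  p0 = (b.c.(b.0 + b.0))\{a} has moves =b=> p1
  p1 = (c.(b.0 + b.0))\{a} has moves =c=> p2
  p2 = (b.0 + b.0)\{a} has moves =b=> p3
  p3 = 0\{a} has moves deadlocked
LTS(Q): 4 reachable states
  q0 = 0 + (b.c.(b.0 + b.0))\{a} has moves =b=> q1
  q1 = (c.(b.0 + b.0))\{a} has moves =c=> q2
  q2 = (b.0 + b.0)\{a} has moves =b=> q3
  q3 = 0\{a} has moves deadlocked
Partition-refinement fixed point:
  B0 = {p0, q0}
  B1 = {p1, q1}
  B2 = {p2, q2}
  B3 = {p3, q3}
p0 ∈ B0, q0 ∈ B0 → same block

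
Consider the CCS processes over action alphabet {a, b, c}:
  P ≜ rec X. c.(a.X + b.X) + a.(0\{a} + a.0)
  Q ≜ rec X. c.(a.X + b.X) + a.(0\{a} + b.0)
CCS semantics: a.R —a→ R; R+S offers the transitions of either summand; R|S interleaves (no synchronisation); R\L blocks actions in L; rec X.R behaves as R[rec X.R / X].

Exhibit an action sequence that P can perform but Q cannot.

aa

P's transition system — 4 states:
  m0 = rec X. c.(a.X + b.X) + a.(0\{a} + a.0) ⊢ -a-> m1, -c-> m2
  m1 = 0\{a} + a.0 ⊢ -a-> m3
  m2 = a.(rec X. c.(a.X + b.X) + a.(0\{a} + a.0)) + b.(rec X. c.(a.X + b.X) + a.(0\{a} + a.0)) ⊢ -a-> m0, -b-> m0
  m3 = 0 ⊢ deadlocked
Q's transition system — 4 states:
  n0 = rec X. c.(a.X + b.X) + a.(0\{a} + b.0) ⊢ -a-> n1, -c-> n2
  n1 = 0\{a} + b.0 ⊢ -b-> n3
  n2 = a.(rec X. c.(a.X + b.X) + a.(0\{a} + b.0)) + b.(rec X. c.(a.X + b.X) + a.(0\{a} + b.0)) ⊢ -a-> n0, -b-> n0
  n3 = 0 ⊢ deadlocked
Run σ = ⟨aa⟩ on P: start {m0}
  step 1 (a): {m1}
  step 2 (a): {m3}
  — P admits the full trace.
Run σ = ⟨aa⟩ on Q: start {n0}
  step 1 (a): {n1}
  step 2 (a): ∅  — Q cannot continue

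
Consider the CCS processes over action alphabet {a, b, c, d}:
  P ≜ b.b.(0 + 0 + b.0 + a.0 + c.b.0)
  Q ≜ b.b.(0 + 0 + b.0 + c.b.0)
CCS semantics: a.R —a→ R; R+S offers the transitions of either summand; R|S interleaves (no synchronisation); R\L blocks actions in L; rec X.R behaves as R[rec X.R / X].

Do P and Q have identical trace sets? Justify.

traces(P) ≠ traces(Q) — witness ⟨bba⟩

P's transition system — 5 states:
  u0 = b.b.(0 + 0 + b.0 + a.0 + c.b.0) :: --b--▸ u1
  u1 = b.(0 + 0 + b.0 + a.0 + c.b.0) :: --b--▸ u2
  u2 = 0 + 0 + b.0 + a.0 + c.b.0 :: --a--▸ u3, --b--▸ u3, --c--▸ u4
  u3 = 0 :: (no moves)
  u4 = b.0 :: --b--▸ u3
Q's transition system — 5 states:
  v0 = b.b.(0 + 0 + b.0 + c.b.0) :: --b--▸ v1
  v1 = b.(0 + 0 + b.0 + c.b.0) :: --b--▸ v2
  v2 = 0 + 0 + b.0 + c.b.0 :: --b--▸ v3, --c--▸ v4
  v3 = 0 :: (no moves)
  v4 = b.0 :: --b--▸ v3
Trace ⟨bba⟩ through P, begin at {u0}:
  after b @ step 1: {u1}
  after b @ step 2: {u2}
  after a @ step 3: {u3}
  ✓ P
Trace ⟨bba⟩ through Q, begin at {v0}:
  after b @ step 1: {v1}
  after b @ step 2: {v2}
  after a @ step 3: ∅  — Q cannot continue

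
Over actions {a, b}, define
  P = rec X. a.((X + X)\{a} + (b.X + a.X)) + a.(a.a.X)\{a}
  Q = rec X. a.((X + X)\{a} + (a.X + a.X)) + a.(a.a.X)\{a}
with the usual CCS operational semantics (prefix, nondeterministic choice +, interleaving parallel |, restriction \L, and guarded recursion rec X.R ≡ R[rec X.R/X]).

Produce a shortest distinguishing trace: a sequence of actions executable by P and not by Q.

ab

LTS(P): 3 reachable states
  s0 = rec X. a.((X + X)\{a} + (b.X + a.X)) + a.(a.a.X)\{a} | ··a··> s1, ··a··> s2
  s1 = ((rec X. a.((X + X)\{a} + (b.X + a.X)) + a.(a.a.X)\{a}) + (rec X. a.((X + X)\{a} + (b.X + a.X)) + a.(a.a.X)\{a}))\{a} + (b.(rec X. a.((X + X)\{a} + (b.X + a.X)) + a.(a.a.X)\{a}) + a.(rec X. a.((X + X)\{a} + (b.X + a.X)) + a.(a.a.X)\{a})) | ··a··> s0, ··b··> s0
  s2 = (a.a.(rec X. a.((X + X)\{a} + (b.X + a.X)) + a.(a.a.X)\{a}))\{a} | ∅
LTS(Q): 3 reachable states
  t0 = rec X. a.((X + X)\{a} + (a.X + a.X)) + a.(a.a.X)\{a} | ··a··> t1, ··a··> t2
  t1 = ((rec X. a.((X + X)\{a} + (a.X + a.X)) + a.(a.a.X)\{a}) + (rec X. a.((X + X)\{a} + (a.X + a.X)) + a.(a.a.X)\{a}))\{a} + (a.(rec X. a.((X + X)\{a} + (a.X + a.X)) + a.(a.a.X)\{a}) + a.(rec X. a.((X + X)\{a} + (a.X + a.X)) + a.(a.a.X)\{a})) | ··a··> t0
  t2 = (a.a.(rec X. a.((X + X)\{a} + (a.X + a.X)) + a.(a.a.X)\{a}))\{a} | ∅
Run σ = ⟨ab⟩ on P: start {s0}
  [1] a ⇒ {s1, s2}
  [2] b ⇒ {s0}
  P completes σ.
Run σ = ⟨ab⟩ on Q: start {t0}
  [1] a ⇒ {t1, t2}
  [2] b ⇒ ∅ (Q stuck)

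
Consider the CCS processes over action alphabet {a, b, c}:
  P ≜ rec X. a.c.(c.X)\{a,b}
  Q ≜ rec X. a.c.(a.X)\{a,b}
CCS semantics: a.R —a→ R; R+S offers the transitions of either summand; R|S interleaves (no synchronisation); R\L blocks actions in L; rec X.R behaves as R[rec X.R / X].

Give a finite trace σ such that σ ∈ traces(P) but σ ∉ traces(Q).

P's transition system — 4 states:
  m0 = rec X. a.c.(c.X)\{a,b} :: —a→ m1
  m1 = c.(c.(rec X. a.c.(c.X)\{a,b}))\{a,b} :: —c→ m2
  m2 = (c.(rec X. a.c.(c.X)\{a,b}))\{a,b} :: —c→ m3
  m3 = (rec X. a.c.(c.X)\{a,b})\{a,b} :: deadlocked
Q's transition system — 3 states:
  n0 = rec X. a.c.(a.X)\{a,b} :: —a→ n1
  n1 = c.(a.(rec X. a.c.(a.X)\{a,b}))\{a,b} :: —c→ n2
  n2 = (a.(rec X. a.c.(a.X)\{a,b}))\{a,b} :: deadlocked
Run σ = ⟨acc⟩ on P: start {m0}
  step 1 (a): {m1}
  step 2 (c): {m2}
  step 3 (c): {m3}
  ✓ P
Run σ = ⟨acc⟩ on Q: start {n0}
  step 1 (a): {n1}
  step 2 (c): {n2}
  step 3 (c): ∅  — Q cannot continue

acc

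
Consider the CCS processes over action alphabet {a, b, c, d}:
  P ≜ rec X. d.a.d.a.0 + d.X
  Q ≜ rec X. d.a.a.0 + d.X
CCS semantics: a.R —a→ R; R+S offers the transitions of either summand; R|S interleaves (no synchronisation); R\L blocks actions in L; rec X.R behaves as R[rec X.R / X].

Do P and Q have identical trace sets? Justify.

traces(P) ≠ traces(Q) — witness ⟨dad⟩

Reachable graph of P (5 states):
  m0 = rec X. d.a.d.a.0 + d.X :: --d--▸ m0, --d--▸ m1
  m1 = a.d.a.0 :: --a--▸ m2
  m2 = d.a.0 :: --d--▸ m3
  m3 = a.0 :: --a--▸ m4
  m4 = 0 :: (no moves)
Reachable graph of Q (4 states):
  n0 = rec X. d.a.a.0 + d.X :: --d--▸ n0, --d--▸ n1
  n1 = a.a.0 :: --a--▸ n2
  n2 = a.0 :: --a--▸ n3
  n3 = 0 :: (no moves)
Run σ = ⟨dad⟩ on P: start {m0}
  after d @ step 1: {m0, m1}
  after a @ step 2: {m2}
  after d @ step 3: {m3}
  P completes σ.
Run σ = ⟨dad⟩ on Q: start {n0}
  after d @ step 1: {n0, n1}
  after a @ step 2: {n2}
  after d @ step 3: ∅  — Q cannot continue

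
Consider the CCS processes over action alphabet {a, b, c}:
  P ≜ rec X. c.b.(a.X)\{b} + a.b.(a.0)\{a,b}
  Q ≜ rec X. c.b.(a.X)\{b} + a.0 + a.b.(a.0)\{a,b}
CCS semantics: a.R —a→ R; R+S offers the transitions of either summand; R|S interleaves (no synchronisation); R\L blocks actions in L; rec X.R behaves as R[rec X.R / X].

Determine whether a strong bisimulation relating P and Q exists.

P ≁ Q

P's transition system — 8 states:
  s0 = rec X. c.b.(a.X)\{b} + a.b.(a.0)\{a,b} → =a=> s1, =c=> s2
  s1 = b.(a.0)\{a,b} → =b=> s3
  s2 = b.(a.(rec X. c.b.(a.X)\{b} + a.b.(a.0)\{a,b}))\{b} → =b=> s4
  s3 = (a.0)\{a,b} → ∅
  s4 = (a.(rec X. c.b.(a.X)\{b} + a.b.(a.0)\{a,b}))\{b} → =a=> s5
  s5 = (rec X. c.b.(a.X)\{b} + a.b.(a.0)\{a,b})\{b} → =a=> s6, =c=> s7
  s6 = (b.(a.0)\{a,b})\{b} → ∅
  s7 = (b.(a.(rec X. c.b.(a.X)\{b} + a.b.(a.0)\{a,b}))\{b})\{b} → ∅
Q's transition system — 10 states:
  t0 = rec X. c.b.(a.X)\{b} + a.0 + a.b.(a.0)\{a,b} → =a=> t1, =a=> t2, =c=> t3
  t1 = 0 → ∅
  t2 = b.(a.0)\{a,b} → =b=> t4
  t3 = b.(a.(rec X. c.b.(a.X)\{b} + a.0 + a.b.(a.0)\{a,b}))\{b} → =b=> t5
  t4 = (a.0)\{a,b} → ∅
  t5 = (a.(rec X. c.b.(a.X)\{b} + a.0 + a.b.(a.0)\{a,b}))\{b} → =a=> t6
  t6 = (rec X. c.b.(a.X)\{b} + a.0 + a.b.(a.0)\{a,b})\{b} → =a=> t7, =a=> t8, =c=> t9
  t7 = (b.(a.0)\{a,b})\{b} → ∅
  t8 = 0\{b} → ∅
  t9 = (b.(a.(rec X. c.b.(a.X)\{b} + a.0 + a.b.(a.0)\{a,b}))\{b})\{b} → ∅
Coarsest stable partition (strong bisimilarity classes):
  B0 = {s0}
  B1 = {s1, t2}
  B2 = {s3, s6, s7, t1, t4, t7, t8, t9}
  B3 = {s2, t3}
  B4 = {s4, t5}
  B5 = {s5, t6}
  B6 = {t0}
s0 ∈ B0, t0 ∈ B6 → different blocks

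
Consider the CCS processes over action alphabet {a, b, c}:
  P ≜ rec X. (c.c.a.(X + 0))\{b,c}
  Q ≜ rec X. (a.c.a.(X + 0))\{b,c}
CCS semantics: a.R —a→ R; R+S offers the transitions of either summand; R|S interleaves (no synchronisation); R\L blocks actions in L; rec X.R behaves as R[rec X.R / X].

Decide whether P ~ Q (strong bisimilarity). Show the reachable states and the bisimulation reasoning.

Reachable graph of P (1 states):
  s0 = rec X. (c.c.a.(X + 0))\{b,c} ⊢ ·
Reachable graph of Q (2 states):
  t0 = rec X. (a.c.a.(X + 0))\{b,c} ⊢ —a→ t1
  t1 = (c.a.((rec X. (a.c.a.(X + 0))\{b,c}) + 0))\{b,c} ⊢ ·
Bisimilarity quotient blocks:
  B0 = {s0, t1}
  B1 = {t0}
s0 ∈ B0, t0 ∈ B1 → different blocks

NO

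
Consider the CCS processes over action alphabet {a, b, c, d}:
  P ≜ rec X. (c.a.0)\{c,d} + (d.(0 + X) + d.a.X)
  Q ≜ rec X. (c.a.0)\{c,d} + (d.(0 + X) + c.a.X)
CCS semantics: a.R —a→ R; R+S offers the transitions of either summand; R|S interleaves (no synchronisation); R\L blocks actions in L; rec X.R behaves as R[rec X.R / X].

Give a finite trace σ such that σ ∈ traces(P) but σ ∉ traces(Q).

P's transition system — 3 states:
  u0 = rec X. (c.a.0)\{c,d} + (d.(0 + X) + d.a.X) | ··d··> u1, ··d··> u2
  u1 = 0 + (rec X. (c.a.0)\{c,d} + (d.(0 + X) + d.a.X)) | ··d··> u1, ··d··> u2
  u2 = a.(rec X. (c.a.0)\{c,d} + (d.(0 + X) + d.a.X)) | ··a··> u0
Q's transition system — 3 states:
  v0 = rec X. (c.a.0)\{c,d} + (d.(0 + X) + c.a.X) | ··c··> v1, ··d··> v2
  v1 = a.(rec X. (c.a.0)\{c,d} + (d.(0 + X) + c.a.X)) | ··a··> v0
  v2 = 0 + (rec X. (c.a.0)\{c,d} + (d.(0 + X) + c.a.X)) | ··c··> v1, ··d··> v2
Trace ⟨da⟩ through P, begin at {u0}:
  after d @ step 1: {u1, u2}
  after a @ step 2: {u0}
  P completes σ.
Trace ⟨da⟩ through Q, begin at {v0}:
  after d @ step 1: {v2}
  after a @ step 2: no successor for Q

da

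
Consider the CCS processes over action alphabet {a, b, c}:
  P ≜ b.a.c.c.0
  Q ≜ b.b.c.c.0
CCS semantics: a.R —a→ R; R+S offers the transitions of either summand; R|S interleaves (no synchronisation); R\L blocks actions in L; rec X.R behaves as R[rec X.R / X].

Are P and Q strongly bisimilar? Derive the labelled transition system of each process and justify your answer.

P's transition system — 5 states:
  m0 = b.a.c.c.0 ⊢ ··b··> m1
  m1 = a.c.c.0 ⊢ ··a··> m2
  m2 = c.c.0 ⊢ ··c··> m3
  m3 = c.0 ⊢ ··c··> m4
  m4 = 0 ⊢ ·
Q's transition system — 5 states:
  n0 = b.b.c.c.0 ⊢ ··b··> n1
  n1 = b.c.c.0 ⊢ ··b··> n2
  n2 = c.c.0 ⊢ ··c··> n3
  n3 = c.0 ⊢ ··c··> n4
  n4 = 0 ⊢ ·
Partition-refinement fixed point:
  B0 = {m0}
  B1 = {m1}
  B2 = {m2, n2}
  B3 = {m3, n3}
  B4 = {m4, n4}
  B5 = {n0}
  B6 = {n1}
m0 ∈ B0, n0 ∈ B5 → different blocks

NO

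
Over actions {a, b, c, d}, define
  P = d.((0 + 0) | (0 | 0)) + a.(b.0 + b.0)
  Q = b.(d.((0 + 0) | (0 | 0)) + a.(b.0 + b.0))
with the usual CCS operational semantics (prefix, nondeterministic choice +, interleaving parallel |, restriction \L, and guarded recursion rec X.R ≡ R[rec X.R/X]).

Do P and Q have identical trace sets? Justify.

trace-distinct — witness ⟨a⟩

P's transition system — 4 states:
  m0 = d.((0 + 0) | (0 | 0)) + a.(b.0 + b.0) :: ··a··> m1, ··d··> m2
  m1 = b.0 + b.0 :: ··b··> m3
  m2 = (0 + 0) | (0 | 0) :: ∅
  m3 = 0 :: ∅
Q's transition system — 5 states:
  n0 = b.(d.((0 + 0) | (0 | 0)) + a.(b.0 + b.0)) :: ··b··> n1
  n1 = d.((0 + 0) | (0 | 0)) + a.(b.0 + b.0) :: ··a··> n2, ··d··> n3
  n2 = b.0 + b.0 :: ··b··> n4
  n3 = (0 + 0) | (0 | 0) :: ∅
  n4 = 0 :: ∅
Run σ = ⟨a⟩ on P: start {m0}
  after a @ step 1: {m1}
  P completes σ.
Run σ = ⟨a⟩ on Q: start {n0}
  after a @ step 1: ∅  — Q cannot continue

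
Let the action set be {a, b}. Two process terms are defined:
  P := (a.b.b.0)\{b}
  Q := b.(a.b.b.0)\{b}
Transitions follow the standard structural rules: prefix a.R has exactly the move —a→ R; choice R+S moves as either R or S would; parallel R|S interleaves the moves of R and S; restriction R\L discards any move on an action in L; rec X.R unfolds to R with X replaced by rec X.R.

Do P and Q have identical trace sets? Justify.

LTS(P): 2 reachable states
  m0 = (a.b.b.0)\{b} :: =a=> m1
  m1 = (b.b.0)\{b} :: ·
LTS(Q): 3 reachable states
  n0 = b.(a.b.b.0)\{b} :: =b=> n1
  n1 = (a.b.b.0)\{b} :: =a=> n2
  n2 = (b.b.0)\{b} :: ·
Run σ = ⟨a⟩ on P: start {m0}
  [1] a ⇒ {m1}
  ✓ P
Run σ = ⟨a⟩ on Q: start {n0}
  [1] a ⇒ ∅ (Q stuck)

traces(P) ≠ traces(Q) — witness ⟨a⟩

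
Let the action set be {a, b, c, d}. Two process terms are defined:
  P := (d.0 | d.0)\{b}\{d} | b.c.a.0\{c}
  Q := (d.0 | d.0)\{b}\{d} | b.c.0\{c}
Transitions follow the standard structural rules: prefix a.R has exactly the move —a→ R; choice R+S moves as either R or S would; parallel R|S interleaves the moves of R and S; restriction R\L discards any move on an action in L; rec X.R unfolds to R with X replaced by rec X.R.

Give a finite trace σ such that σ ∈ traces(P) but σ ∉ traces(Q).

Reachable graph of P (4 states):
  s0 = (d.0 | d.0)\{b}\{d} | b.c.a.0\{c} has moves =b=> s1
  s1 = (d.0 | d.0)\{b}\{d} | c.a.0\{c} has moves =c=> s2
  s2 = (d.0 | d.0)\{b}\{d} | a.0\{c} has moves =a=> s3
  s3 = (d.0 | d.0)\{b}\{d} | 0\{c} has moves ·
Reachable graph of Q (3 states):
  t0 = (d.0 | d.0)\{b}\{d} | b.c.0\{c} has moves =b=> t1
  t1 = (d.0 | d.0)\{b}\{d} | c.0\{c} has moves =c=> t2
  t2 = (d.0 | d.0)\{b}\{d} | 0\{c} has moves ·
Executing bca from P (initial set {s0}):
  step 1 (b): {s1}
  step 2 (c): {s2}
  step 3 (a): {s3}
  — P admits the full trace.
Executing bca from Q (initial set {t0}):
  step 1 (b): {t1}
  step 2 (c): {t2}
  step 3 (a): ∅ (Q stuck)

bca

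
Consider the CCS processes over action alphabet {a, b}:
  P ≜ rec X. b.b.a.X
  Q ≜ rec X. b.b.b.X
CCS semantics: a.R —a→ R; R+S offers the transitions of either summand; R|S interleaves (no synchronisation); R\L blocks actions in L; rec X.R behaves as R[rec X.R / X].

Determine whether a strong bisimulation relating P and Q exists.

P's transition system — 3 states:
  m0 = rec X. b.b.a.X | —b→ m1
  m1 = b.a.(rec X. b.b.a.X) | —b→ m2
  m2 = a.(rec X. b.b.a.X) | —a→ m0
Q's transition system — 3 states:
  n0 = rec X. b.b.b.X | —b→ n1
  n1 = b.b.(rec X. b.b.b.X) | —b→ n2
  n2 = b.(rec X. b.b.b.X) | —b→ n0
Coarsest stable partition (strong bisimilarity classes):
  B0 = {m0}
  B1 = {m1}
  B2 = {m2}
  B3 = {n0, n1, n2}
m0 ∈ B0, n0 ∈ B3 → different blocks

P ≁ Q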